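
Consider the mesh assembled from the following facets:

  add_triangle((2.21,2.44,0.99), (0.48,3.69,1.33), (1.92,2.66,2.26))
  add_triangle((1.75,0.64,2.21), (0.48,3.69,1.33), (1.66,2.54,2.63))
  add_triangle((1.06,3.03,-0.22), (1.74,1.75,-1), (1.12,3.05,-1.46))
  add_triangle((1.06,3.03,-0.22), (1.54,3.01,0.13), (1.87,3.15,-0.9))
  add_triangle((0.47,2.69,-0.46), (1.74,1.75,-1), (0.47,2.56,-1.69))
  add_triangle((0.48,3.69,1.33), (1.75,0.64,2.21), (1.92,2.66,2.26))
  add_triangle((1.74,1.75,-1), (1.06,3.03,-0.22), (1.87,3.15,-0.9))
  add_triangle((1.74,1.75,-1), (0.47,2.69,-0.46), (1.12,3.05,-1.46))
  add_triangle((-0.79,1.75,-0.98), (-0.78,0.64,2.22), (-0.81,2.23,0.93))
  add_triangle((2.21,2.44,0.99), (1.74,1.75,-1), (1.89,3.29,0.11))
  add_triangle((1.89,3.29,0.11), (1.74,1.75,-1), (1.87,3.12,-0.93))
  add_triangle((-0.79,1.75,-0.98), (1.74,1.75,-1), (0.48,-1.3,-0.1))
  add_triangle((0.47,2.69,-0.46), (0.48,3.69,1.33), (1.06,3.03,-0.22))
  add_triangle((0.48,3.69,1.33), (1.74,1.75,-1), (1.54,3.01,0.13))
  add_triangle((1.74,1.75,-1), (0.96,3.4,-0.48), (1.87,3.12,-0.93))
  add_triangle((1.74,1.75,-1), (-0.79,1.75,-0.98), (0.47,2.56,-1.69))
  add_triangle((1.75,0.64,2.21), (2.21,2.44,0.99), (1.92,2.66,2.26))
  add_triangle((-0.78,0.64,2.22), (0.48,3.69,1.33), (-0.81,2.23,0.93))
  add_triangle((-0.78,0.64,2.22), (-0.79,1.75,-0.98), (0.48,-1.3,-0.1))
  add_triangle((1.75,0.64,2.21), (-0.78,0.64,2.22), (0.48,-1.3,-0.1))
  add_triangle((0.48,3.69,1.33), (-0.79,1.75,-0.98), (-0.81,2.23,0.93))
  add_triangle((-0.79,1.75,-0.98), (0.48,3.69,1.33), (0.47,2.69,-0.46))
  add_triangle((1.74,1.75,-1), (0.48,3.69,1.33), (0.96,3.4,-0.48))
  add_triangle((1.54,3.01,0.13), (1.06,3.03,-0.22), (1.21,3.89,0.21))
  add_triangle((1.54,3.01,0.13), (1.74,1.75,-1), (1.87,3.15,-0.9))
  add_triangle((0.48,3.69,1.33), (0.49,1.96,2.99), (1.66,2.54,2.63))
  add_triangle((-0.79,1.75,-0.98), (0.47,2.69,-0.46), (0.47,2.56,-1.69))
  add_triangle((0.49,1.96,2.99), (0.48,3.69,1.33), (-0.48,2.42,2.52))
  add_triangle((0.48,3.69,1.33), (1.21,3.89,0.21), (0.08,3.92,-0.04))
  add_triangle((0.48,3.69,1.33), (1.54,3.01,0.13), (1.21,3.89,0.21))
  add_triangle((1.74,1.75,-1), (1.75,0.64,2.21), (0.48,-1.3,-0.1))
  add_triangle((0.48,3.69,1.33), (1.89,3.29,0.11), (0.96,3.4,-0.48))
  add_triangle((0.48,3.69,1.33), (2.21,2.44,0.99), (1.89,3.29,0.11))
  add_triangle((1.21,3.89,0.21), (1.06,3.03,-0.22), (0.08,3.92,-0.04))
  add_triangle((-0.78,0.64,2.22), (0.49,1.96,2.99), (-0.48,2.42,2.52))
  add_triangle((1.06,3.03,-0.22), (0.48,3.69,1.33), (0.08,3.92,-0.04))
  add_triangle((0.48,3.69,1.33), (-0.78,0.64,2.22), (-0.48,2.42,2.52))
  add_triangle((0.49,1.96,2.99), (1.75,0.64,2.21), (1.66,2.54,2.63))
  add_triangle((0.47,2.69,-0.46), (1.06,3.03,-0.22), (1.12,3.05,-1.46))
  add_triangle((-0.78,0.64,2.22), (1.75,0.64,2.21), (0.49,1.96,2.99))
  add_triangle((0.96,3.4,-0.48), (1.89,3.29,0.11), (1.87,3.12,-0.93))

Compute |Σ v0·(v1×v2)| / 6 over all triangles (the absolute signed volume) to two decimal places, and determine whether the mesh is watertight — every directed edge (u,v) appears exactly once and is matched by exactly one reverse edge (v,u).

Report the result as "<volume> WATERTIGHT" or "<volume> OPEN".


23.18 OPEN

Per-triangle v0·(v1×v2)/6:
  t1: +1.4076
  t2: +0.1390
  t3: +0.6820
  t4: +0.3003
  t5: +0.7981
  t6: +0.5821
  t7: -0.0438
  t8: -0.4190
  t9: +0.4600
  t10: +0.8351
  t11: +0.3716
  t12: +0.6116
  t13: +0.4885
  t14: -0.2636
  t15: +0.0764
  t16: -0.1797
  t17: +0.9500
  t18: +1.2789
  t19: +0.1990
  t20: +1.1888
  t21: +1.1688
  t22: +1.0136
  t23: -1.0670
  t24: +0.1477
  t25: +0.2996
  t26: +1.6194
  t27: +0.6221
  t28: +1.3544
  t29: +0.9442
  t30: +0.4285
  t31: +1.6054
  t32: +1.1909
  t33: +1.3516
  t34: +0.3025
  t35: +0.8006
  t36: -0.9419
  t37: -0.0976
  t38: +1.0596
  t39: +0.3017
  t40: +1.0248
  t41: +0.5886
Σ = +23.1803 → |volume| = 23.18

Directed edges: 123 total; 3 unmatched, e.g. (2.21,2.44,0.99)→(1.74,1.75,-1) → open.


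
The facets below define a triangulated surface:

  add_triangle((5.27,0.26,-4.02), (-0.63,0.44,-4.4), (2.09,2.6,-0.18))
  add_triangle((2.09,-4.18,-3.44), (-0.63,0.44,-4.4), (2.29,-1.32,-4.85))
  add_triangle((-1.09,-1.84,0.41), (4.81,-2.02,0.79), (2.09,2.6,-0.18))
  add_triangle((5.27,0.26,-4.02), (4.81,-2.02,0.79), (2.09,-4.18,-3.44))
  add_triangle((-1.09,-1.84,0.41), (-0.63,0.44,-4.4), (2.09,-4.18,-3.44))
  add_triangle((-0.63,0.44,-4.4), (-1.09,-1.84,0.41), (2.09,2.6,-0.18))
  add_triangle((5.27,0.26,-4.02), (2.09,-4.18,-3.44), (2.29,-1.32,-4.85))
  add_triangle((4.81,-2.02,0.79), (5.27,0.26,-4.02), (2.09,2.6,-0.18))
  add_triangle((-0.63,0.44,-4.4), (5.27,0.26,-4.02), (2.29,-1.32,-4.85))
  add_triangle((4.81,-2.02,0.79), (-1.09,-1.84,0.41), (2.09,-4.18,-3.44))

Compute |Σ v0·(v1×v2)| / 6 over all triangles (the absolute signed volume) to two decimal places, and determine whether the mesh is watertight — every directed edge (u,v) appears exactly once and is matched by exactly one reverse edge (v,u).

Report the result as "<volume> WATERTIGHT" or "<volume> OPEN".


Per-triangle v0·(v1×v2)/6:
  t1: +11.2888
  t2: +6.4827
  t3: +0.6783
  t4: +20.4346
  t5: +7.2180
  t6: -0.6162
  t7: +9.3510
  t8: +12.5833
  t9: +7.4268
  t10: +8.5282
Σ = +83.3756 → |volume| = 83.38

Directed edges: 30 total, each appears once with its reverse present → watertight.

83.38 WATERTIGHT


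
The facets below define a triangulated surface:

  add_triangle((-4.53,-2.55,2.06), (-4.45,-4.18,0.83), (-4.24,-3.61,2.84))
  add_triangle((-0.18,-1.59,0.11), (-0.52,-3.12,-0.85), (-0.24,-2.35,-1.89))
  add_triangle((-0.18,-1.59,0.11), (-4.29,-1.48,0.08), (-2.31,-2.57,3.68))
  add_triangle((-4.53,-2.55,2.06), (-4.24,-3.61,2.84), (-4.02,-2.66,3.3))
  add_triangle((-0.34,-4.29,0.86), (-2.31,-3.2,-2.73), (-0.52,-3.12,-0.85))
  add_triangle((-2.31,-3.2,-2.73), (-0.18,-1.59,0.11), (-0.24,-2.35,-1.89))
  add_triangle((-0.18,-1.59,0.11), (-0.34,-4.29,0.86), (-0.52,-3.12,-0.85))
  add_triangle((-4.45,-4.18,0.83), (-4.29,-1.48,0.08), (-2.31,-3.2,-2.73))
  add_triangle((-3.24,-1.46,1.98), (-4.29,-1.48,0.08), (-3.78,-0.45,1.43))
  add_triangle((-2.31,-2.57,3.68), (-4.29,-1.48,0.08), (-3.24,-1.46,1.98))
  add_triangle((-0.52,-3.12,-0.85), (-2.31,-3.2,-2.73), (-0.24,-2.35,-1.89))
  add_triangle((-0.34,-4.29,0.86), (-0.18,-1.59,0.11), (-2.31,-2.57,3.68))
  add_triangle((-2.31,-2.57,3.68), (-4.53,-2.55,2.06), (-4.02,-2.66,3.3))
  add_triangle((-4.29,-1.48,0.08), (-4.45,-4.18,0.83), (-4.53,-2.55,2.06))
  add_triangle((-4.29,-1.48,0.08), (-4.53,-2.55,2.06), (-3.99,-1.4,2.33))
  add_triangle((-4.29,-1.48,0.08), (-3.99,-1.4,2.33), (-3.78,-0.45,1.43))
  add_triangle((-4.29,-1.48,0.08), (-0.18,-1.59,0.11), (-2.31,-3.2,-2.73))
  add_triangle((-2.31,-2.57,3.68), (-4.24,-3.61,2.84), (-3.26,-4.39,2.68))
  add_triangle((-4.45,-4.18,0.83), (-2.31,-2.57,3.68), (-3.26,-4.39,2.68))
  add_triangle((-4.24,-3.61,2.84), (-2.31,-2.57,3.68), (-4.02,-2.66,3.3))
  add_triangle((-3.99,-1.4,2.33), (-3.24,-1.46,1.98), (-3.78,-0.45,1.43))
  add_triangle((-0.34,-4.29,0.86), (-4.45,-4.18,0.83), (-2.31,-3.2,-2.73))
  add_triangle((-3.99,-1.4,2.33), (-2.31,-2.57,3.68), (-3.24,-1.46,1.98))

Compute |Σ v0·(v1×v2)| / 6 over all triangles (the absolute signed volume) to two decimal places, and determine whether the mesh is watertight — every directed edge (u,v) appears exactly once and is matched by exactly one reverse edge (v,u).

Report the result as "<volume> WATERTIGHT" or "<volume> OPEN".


Per-triangle v0·(v1×v2)/6:
  t1: +2.2556
  t2: +0.0981
  t3: -3.8380
  t4: +1.0860
  t5: +1.5119
  t6: -1.0798
  t7: -0.0162
  t8: +6.5275
  t9: -1.5049
  t10: -1.5436
  t11: +1.3012
  t12: -0.4365
  t13: -0.6226
  t14: +3.2085
  t15: +1.5589
  t16: +1.4002
  t17: -3.2127
  t18: +2.2215
  t19: -2.5848
  t20: +1.4084
  t21: -0.1158
  t22: +9.9170
  t23: -0.3980
Σ = +17.1418 → |volume| = 17.14

Directed edges: 69 total; 9 unmatched, e.g. (-4.45,-4.18,0.83)→(-4.24,-3.61,2.84) → open.

17.14 OPEN


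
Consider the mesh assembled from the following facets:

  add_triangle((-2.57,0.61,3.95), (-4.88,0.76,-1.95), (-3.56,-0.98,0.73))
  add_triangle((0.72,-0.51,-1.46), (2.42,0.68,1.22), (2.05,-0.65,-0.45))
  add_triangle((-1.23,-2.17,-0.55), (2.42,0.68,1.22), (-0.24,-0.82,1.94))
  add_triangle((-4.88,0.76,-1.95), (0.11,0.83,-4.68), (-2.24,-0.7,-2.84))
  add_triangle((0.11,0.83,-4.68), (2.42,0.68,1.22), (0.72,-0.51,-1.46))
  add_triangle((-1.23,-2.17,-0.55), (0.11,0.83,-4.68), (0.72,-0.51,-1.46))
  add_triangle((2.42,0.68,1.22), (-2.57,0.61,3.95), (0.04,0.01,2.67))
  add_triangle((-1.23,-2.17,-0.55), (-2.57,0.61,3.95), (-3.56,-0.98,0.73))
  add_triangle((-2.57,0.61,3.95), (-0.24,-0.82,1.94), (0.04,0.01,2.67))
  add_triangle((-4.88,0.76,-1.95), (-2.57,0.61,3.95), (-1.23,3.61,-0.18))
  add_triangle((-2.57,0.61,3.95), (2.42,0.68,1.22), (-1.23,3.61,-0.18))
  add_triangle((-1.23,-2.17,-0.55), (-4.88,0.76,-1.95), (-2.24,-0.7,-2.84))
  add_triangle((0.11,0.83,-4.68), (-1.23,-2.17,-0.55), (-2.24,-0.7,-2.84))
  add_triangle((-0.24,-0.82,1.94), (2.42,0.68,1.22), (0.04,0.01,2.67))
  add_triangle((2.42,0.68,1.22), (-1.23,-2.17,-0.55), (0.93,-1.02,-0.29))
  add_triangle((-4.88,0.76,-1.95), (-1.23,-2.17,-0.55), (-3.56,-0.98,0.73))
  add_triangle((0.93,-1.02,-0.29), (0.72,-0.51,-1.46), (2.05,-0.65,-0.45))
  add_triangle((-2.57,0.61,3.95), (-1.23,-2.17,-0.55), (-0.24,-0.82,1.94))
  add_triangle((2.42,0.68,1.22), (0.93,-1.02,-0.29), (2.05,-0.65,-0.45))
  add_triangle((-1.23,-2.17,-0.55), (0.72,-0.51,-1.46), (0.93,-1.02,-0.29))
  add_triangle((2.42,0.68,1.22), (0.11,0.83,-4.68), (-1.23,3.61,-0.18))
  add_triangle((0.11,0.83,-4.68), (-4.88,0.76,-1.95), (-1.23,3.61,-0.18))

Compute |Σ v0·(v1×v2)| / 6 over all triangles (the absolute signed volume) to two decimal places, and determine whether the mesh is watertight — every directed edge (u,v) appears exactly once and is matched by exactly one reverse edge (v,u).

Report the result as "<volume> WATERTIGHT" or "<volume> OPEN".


Per-triangle v0·(v1×v2)/6:
  t1: +6.5785
  t2: +0.4753
  t3: +1.4953
  t4: +5.3699
  t5: +1.9480
  t6: +1.9582
  t7: +1.4264
  t8: +3.0925
  t9: +1.0392
  t10: +13.7844
  t11: +8.1326
  t12: +3.6858
  t13: +2.9130
  t14: +0.8033
  t15: +0.5946
  t16: +4.2075
  t17: +0.3143
  t18: +2.5735
  t19: +0.3914
  t20: +0.7144
  t21: +7.6969
  t22: +13.3488
Σ = +82.5436 → |volume| = 82.54

Directed edges: 66 total, each appears once with its reverse present → watertight.

82.54 WATERTIGHT


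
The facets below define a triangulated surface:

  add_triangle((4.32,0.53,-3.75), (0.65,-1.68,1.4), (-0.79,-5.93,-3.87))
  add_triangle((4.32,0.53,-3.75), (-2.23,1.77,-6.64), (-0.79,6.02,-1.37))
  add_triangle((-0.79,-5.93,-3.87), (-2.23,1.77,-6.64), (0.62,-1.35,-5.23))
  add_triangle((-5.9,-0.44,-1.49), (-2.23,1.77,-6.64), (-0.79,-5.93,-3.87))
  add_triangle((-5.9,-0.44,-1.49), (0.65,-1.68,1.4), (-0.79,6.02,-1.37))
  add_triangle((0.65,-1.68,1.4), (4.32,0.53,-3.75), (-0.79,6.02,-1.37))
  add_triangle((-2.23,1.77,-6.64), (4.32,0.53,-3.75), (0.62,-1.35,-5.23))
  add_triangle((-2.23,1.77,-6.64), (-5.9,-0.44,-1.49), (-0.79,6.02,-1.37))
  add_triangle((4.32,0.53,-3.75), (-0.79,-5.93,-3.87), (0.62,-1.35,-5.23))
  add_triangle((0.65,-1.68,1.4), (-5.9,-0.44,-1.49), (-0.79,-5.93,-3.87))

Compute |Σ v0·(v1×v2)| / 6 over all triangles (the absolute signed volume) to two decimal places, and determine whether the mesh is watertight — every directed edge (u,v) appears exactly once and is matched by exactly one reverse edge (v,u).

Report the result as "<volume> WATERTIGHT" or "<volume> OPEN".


Per-triangle v0·(v1×v2)/6:
  t1: +14.0217
  t2: +34.7444
  t3: +16.7608
  t4: +42.0717
  t5: +5.3980
  t6: +6.0462
  t7: +15.7088
  t8: +34.0962
  t9: +15.0270
  t10: +13.3734
Σ = +197.2481 → |volume| = 197.25

Directed edges: 30 total, each appears once with its reverse present → watertight.

197.25 WATERTIGHT


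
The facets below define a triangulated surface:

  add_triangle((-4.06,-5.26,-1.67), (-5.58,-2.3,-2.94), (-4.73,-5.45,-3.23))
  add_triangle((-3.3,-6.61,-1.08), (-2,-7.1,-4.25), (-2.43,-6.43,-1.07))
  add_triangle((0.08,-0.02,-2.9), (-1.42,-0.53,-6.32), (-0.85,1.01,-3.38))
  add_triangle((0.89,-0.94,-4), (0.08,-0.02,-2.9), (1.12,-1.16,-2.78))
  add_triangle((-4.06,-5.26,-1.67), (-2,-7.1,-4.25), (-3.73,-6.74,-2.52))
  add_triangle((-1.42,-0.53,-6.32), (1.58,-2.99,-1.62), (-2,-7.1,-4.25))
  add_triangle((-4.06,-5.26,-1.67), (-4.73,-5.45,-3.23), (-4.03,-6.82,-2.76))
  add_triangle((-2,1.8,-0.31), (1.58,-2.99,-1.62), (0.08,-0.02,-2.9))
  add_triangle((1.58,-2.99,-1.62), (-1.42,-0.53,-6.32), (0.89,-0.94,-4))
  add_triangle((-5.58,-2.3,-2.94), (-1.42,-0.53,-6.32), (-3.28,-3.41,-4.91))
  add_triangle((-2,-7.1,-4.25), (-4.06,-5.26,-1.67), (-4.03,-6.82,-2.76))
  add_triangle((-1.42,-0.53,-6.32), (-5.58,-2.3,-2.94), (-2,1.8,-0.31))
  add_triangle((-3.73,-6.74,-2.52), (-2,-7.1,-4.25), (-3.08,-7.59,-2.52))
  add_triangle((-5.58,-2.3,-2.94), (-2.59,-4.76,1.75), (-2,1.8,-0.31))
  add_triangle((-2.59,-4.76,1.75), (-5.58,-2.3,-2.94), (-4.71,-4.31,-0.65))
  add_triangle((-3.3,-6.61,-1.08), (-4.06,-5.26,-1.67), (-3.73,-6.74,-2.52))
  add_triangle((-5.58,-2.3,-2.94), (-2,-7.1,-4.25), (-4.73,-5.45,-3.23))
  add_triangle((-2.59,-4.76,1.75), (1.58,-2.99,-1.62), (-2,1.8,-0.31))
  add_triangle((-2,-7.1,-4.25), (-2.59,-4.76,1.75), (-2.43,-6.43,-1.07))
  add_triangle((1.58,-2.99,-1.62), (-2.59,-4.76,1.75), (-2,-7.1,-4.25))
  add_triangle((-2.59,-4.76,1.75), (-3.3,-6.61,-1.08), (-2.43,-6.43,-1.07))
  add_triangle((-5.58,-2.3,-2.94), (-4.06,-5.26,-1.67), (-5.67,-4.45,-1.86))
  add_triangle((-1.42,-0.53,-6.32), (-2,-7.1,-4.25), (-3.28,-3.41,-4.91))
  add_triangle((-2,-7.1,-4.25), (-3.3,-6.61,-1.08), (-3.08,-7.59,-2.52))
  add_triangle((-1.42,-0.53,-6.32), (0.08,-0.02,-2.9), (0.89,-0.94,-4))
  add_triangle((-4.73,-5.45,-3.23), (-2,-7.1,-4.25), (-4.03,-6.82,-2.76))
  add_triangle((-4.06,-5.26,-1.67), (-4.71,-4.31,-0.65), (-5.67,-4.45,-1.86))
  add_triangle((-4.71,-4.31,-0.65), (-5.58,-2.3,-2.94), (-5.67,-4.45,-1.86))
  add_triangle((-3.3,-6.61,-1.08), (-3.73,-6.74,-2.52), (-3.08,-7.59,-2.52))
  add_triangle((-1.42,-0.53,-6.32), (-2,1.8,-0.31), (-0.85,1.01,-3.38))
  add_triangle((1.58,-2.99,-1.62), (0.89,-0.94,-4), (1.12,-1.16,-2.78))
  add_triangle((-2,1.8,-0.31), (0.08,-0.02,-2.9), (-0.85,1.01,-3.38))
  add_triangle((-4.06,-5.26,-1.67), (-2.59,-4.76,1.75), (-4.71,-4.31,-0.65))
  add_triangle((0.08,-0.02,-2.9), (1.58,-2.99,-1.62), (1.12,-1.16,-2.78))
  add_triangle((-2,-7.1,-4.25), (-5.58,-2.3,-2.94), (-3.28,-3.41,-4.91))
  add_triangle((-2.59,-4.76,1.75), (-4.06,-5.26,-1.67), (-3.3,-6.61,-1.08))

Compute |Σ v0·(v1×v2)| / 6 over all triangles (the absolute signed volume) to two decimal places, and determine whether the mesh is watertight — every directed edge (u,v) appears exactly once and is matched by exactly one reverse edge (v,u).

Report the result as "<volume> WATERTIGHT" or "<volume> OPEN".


134.00 WATERTIGHT

Per-triangle v0·(v1×v2)/6:
  t1: +3.9883
  t2: +2.6226
  t3: +1.0180
  t4: +0.0302
  t5: +1.4164
  t6: +16.9506
  t7: +1.8954
  t8: -1.5545
  t9: +4.1397
  t10: +10.8279
  t11: -0.3448
  t12: +13.6372
  t13: +2.6967
  t14: +10.1558
  t15: +0.5712
  t16: +1.9153
  t17: +6.0985
  t18: -5.5325
  t19: -0.7403
  t20: +13.4341
  t21: +2.1679
  t22: +2.8386
  t23: +12.1618
  t24: -0.2364
  t25: +0.8864
  t26: +4.9186
  t27: +1.9500
  t28: +1.1156
  t29: +1.6234
  t30: +2.4558
  t31: +0.4603
  t32: -0.1815
  t33: +4.6375
  t34: -0.6556
  t35: +12.4527
  t36: +4.1840
Σ = +134.0048 → |volume| = 134.00

Directed edges: 108 total, each appears once with its reverse present → watertight.


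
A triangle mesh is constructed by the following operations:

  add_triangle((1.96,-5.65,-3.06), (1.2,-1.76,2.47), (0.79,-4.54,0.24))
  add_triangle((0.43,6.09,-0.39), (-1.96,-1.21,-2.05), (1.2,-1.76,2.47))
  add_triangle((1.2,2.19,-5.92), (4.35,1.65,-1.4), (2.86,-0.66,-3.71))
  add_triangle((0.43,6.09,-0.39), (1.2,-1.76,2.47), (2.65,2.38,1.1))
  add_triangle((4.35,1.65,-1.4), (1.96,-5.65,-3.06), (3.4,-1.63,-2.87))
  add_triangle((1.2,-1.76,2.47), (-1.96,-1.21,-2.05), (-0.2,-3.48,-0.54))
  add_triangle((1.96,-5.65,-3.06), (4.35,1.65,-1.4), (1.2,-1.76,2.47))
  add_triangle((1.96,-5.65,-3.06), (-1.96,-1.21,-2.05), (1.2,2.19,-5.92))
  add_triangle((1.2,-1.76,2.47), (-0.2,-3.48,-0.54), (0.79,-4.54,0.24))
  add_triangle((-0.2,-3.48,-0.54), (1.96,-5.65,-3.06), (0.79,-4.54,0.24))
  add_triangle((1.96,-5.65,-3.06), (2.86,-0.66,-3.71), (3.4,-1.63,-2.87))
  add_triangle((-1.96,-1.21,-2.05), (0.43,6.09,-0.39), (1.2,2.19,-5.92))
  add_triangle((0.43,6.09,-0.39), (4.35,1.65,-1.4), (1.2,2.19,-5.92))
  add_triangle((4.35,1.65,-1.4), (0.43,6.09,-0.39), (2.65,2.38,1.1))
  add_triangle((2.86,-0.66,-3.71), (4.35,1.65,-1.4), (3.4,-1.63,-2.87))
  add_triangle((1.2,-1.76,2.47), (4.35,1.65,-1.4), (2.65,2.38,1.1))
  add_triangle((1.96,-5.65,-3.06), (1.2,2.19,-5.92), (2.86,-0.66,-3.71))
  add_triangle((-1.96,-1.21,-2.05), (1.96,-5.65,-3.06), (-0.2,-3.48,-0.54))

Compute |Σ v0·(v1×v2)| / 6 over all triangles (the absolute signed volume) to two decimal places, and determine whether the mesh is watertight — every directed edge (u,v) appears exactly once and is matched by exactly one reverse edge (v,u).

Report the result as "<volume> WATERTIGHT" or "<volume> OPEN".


139.60 WATERTIGHT

Per-triangle v0·(v1×v2)/6:
  t1: +4.0283
  t2: +1.6256
  t3: +10.5088
  t4: +4.2550
  t5: +3.0890
  t6: +1.6024
  t7: +17.1405
  t8: +18.4980
  t9: +0.9592
  t10: +2.5823
  t11: +4.0252
  t12: +13.2544
  t13: +23.4622
  t14: +8.6423
  t15: +3.6584
  t16: +5.9832
  t17: +11.4190
  t18: +4.8616
Σ = +139.5956 → |volume| = 139.60

Directed edges: 54 total, each appears once with its reverse present → watertight.


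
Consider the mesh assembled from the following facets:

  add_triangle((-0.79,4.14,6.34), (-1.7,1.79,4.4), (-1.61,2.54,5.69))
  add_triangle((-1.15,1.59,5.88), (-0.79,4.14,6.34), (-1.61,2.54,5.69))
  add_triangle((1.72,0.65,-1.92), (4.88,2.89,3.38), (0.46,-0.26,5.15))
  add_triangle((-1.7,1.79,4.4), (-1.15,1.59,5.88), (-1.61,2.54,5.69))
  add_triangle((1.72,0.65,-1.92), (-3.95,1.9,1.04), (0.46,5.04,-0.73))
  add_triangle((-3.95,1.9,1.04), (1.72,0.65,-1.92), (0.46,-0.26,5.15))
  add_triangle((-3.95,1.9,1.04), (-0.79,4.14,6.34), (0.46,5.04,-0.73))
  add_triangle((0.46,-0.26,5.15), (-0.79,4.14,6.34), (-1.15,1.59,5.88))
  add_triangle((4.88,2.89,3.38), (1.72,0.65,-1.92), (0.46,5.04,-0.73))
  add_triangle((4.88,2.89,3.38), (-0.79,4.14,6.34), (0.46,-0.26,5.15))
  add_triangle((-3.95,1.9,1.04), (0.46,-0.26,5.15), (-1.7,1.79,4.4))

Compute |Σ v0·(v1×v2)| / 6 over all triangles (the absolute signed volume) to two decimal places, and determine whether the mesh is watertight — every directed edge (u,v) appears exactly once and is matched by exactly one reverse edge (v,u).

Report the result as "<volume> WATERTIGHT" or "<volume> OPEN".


Per-triangle v0·(v1×v2)/6:
  t1: +0.3994
  t2: +1.6234
  t3: +2.7958
  t4: +0.5314
  t5: +4.4895
  t6: -5.0892
  t7: +22.7464
  t8: +4.2165
  t9: +12.3789
  t10: +21.0891
  t11: +3.4747
Σ = +68.6558 → |volume| = 68.66

Directed edges: 33 total; 9 unmatched, e.g. (-0.79,4.14,6.34)→(-1.7,1.79,4.4) → open.

68.66 OPEN


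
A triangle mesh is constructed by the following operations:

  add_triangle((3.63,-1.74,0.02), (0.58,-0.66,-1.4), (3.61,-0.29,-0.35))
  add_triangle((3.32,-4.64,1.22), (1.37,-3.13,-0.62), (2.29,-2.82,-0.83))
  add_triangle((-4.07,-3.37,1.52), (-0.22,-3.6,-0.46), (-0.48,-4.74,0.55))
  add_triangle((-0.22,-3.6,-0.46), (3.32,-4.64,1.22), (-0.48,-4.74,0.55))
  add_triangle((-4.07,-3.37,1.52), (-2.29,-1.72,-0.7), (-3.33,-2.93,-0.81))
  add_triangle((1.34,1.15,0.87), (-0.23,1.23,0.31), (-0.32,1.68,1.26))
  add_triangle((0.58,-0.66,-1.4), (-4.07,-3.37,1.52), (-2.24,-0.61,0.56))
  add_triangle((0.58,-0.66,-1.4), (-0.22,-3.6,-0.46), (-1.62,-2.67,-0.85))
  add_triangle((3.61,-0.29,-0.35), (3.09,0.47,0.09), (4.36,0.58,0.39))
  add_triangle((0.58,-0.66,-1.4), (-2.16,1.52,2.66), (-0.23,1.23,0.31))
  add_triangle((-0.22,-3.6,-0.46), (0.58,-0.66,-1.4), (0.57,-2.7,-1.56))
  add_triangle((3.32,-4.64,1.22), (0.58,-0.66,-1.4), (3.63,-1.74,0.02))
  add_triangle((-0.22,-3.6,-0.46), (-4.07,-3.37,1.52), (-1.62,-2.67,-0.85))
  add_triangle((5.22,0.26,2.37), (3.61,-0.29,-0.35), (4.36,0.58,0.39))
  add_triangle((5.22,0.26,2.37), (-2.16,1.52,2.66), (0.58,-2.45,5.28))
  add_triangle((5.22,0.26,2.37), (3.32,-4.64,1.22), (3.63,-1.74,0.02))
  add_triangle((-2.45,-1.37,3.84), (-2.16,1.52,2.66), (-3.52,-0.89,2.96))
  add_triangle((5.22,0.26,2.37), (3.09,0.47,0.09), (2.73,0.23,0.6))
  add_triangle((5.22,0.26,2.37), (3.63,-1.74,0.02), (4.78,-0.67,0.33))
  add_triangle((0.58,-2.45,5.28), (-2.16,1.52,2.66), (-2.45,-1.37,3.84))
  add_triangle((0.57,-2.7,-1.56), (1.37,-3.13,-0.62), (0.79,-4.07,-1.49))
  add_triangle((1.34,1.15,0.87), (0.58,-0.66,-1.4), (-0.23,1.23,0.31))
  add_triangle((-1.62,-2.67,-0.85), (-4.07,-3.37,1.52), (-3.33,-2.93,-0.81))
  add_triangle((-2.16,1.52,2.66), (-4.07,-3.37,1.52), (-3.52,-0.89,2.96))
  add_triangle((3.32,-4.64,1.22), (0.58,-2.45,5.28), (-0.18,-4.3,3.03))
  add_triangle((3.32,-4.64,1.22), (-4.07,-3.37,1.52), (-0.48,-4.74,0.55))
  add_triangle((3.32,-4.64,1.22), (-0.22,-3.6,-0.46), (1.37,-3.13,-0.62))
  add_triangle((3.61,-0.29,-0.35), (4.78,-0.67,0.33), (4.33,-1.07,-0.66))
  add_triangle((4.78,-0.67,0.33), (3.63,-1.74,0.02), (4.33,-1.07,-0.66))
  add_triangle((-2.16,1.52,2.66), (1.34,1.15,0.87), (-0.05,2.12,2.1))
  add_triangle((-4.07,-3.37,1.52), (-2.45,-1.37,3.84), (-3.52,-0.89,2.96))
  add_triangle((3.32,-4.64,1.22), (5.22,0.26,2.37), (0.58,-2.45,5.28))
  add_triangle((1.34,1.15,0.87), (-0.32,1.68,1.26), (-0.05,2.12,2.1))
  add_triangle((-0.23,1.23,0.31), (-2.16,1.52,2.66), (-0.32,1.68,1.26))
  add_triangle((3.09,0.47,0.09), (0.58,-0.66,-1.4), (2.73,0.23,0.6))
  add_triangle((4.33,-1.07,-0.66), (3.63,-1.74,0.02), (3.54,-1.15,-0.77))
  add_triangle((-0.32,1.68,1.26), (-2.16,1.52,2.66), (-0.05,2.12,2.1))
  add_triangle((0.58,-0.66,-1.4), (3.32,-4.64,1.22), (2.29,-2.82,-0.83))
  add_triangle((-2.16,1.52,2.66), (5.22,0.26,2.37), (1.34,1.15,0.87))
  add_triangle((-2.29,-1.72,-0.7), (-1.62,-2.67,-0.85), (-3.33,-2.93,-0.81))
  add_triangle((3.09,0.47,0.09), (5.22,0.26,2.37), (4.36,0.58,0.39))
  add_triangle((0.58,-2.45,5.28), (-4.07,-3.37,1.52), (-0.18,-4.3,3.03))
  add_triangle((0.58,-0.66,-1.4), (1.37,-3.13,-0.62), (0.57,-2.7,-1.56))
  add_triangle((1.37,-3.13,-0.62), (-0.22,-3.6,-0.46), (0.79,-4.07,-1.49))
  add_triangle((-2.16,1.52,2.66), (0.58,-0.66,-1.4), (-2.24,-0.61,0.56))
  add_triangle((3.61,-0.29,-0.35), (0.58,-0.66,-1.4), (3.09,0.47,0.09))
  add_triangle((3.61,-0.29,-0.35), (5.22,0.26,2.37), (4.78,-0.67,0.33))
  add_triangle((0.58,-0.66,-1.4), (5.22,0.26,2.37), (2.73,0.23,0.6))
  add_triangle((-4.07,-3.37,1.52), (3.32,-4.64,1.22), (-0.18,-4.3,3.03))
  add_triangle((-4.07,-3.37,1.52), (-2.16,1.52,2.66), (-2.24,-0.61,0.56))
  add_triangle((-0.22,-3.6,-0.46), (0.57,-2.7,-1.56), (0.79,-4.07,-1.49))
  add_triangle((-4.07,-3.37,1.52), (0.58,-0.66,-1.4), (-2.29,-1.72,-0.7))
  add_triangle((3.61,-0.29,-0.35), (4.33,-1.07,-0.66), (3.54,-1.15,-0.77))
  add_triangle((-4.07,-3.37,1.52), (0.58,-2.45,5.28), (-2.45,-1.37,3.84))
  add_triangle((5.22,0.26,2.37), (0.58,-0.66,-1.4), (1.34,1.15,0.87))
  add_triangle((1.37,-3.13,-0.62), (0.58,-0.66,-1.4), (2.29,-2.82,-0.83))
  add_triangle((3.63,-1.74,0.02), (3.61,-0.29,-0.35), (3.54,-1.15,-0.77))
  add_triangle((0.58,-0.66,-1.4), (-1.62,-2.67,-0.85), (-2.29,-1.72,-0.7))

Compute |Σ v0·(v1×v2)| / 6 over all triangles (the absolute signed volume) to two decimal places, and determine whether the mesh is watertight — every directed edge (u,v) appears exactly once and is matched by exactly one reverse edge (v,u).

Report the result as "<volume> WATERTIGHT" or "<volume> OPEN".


133.39 WATERTIGHT

Per-triangle v0·(v1×v2)/6:
  t1: +1.3083
  t2: +1.3606
  t3: +2.4566
  t4: +2.7057
  t5: +0.4276
  t6: +0.2674
  t7: +1.2131
  t8: +1.3394
  t9: +0.1332
  t10: +0.2613
  t11: +0.1280
  t12: +2.8658
  t13: +2.8847
  t14: +1.2776
  t15: +14.9552
  t16: +6.3264
  t17: +2.5288
  t18: -0.0685
  t19: +1.7890
  t20: +6.0719
  t21: +0.3120
  t22: +0.4476
  t23: +1.6804
  t24: +1.1475
  t25: +9.9525
  t26: +5.3879
  t27: +2.1740
  t28: +0.3861
  t29: +0.8555
  t30: +0.3556
  t31: +3.2820
  t32: +21.5927
  t33: +0.2219
  t34: +0.3190
  t35: -0.3357
  t36: +0.2540
  t37: +0.4177
  t38: -0.2003
  t39: +3.0607
  t40: +0.1734
  t41: +0.0227
  t42: +9.5879
  t43: +0.5608
  t44: +0.7715
  t45: +0.3404
  t46: +0.4369
  t47: +0.8192
  t48: -0.5193
  t49: +7.9236
  t50: +2.1855
  t51: +0.3295
  t52: -1.3443
  t53: +0.0603
  t54: +8.2697
  t55: +1.4108
  t56: +0.6578
  t57: -0.5656
  t58: +0.7265
Σ = +133.3900 → |volume| = 133.39

Directed edges: 174 total, each appears once with its reverse present → watertight.


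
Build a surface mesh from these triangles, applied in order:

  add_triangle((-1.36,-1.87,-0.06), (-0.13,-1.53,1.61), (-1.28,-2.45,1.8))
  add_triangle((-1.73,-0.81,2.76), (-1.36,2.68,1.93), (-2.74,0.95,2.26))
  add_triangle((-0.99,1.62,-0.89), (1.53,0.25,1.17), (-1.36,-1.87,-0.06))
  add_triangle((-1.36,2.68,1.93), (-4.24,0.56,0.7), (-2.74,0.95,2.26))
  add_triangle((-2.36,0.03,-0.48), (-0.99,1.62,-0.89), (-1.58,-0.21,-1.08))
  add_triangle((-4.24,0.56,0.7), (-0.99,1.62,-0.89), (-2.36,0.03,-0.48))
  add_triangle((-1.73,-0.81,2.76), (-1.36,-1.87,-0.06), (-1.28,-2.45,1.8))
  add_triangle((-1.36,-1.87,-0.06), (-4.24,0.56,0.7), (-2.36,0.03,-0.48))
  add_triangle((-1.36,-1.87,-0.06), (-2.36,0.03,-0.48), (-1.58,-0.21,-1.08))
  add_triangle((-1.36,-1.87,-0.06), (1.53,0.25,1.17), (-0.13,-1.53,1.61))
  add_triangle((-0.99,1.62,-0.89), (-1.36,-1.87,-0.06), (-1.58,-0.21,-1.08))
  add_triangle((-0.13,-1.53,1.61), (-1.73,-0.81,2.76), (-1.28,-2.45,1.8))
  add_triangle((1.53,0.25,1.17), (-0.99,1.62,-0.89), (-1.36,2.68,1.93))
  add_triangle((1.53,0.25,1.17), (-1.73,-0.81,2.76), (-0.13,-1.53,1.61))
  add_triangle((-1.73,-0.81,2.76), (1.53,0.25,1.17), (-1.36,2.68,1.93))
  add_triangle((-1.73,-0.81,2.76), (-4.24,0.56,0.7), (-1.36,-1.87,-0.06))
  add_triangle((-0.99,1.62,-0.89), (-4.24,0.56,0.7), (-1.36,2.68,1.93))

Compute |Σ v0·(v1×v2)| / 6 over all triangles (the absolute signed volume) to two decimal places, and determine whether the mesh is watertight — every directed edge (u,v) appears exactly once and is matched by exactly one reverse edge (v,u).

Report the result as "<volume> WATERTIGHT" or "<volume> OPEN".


Per-triangle v0·(v1×v2)/6:
  t1: +0.3159
  t2: +1.8648
  t3: -0.3894
  t4: +2.4852
  t5: +0.5420
  t6: +1.1249
  t7: +1.1037
  t8: +1.2029
  t9: +0.5828
  t10: +0.3412
  t11: -0.3062
  t12: +0.8510
  t13: +1.4478
  t14: +1.3410
  t15: +3.4210
  t16: +3.7927
  t17: +3.6562
Σ = +23.3775 → |volume| = 23.38

Directed edges: 51 total; 3 unmatched, e.g. (-2.74,0.95,2.26)→(-1.73,-0.81,2.76) → open.

23.38 OPEN


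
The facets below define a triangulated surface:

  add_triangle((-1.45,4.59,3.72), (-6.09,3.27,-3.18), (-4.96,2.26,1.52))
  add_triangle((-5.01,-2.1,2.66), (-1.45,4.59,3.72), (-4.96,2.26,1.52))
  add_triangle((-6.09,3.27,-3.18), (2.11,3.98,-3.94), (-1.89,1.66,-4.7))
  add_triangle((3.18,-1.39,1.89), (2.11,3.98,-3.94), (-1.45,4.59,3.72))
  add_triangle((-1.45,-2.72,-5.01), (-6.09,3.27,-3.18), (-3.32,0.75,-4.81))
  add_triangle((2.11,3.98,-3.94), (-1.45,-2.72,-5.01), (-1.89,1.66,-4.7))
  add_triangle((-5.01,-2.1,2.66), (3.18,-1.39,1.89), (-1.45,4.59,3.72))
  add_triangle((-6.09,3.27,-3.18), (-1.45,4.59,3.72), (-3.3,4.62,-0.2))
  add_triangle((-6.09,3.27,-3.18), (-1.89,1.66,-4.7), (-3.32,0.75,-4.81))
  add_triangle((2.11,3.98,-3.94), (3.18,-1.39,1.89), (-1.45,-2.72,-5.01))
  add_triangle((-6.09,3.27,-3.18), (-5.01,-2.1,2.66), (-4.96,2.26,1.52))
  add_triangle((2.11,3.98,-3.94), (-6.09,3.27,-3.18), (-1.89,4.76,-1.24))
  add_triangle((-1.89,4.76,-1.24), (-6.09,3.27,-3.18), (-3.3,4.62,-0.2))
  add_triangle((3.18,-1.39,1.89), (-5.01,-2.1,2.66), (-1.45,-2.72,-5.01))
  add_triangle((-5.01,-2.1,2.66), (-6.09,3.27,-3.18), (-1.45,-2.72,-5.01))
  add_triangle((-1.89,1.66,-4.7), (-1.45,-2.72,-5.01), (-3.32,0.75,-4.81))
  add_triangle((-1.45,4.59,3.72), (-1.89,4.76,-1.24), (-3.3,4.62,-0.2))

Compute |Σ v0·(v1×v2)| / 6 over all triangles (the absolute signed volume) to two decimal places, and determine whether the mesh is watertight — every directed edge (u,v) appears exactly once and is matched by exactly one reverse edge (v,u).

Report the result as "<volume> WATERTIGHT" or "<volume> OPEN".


260.19 OPEN

Per-triangle v0·(v1×v2)/6:
  t1: +17.7323
  t2: +15.5212
  t3: +15.9681
  t4: +22.7953
  t5: +6.4668
  t6: +14.1372
  t7: +22.2383
  t8: +7.0501
  t9: +5.9065
  t10: +20.0105
  t11: +17.8229
  t12: +17.8520
  t13: +6.5217
  t14: +19.4526
  t15: +39.4127
  t16: +5.2931
  t17: +6.0121
Σ = +260.1933 → |volume| = 260.19

Directed edges: 51 total; 3 unmatched, e.g. (2.11,3.98,-3.94)→(-1.45,4.59,3.72) → open.


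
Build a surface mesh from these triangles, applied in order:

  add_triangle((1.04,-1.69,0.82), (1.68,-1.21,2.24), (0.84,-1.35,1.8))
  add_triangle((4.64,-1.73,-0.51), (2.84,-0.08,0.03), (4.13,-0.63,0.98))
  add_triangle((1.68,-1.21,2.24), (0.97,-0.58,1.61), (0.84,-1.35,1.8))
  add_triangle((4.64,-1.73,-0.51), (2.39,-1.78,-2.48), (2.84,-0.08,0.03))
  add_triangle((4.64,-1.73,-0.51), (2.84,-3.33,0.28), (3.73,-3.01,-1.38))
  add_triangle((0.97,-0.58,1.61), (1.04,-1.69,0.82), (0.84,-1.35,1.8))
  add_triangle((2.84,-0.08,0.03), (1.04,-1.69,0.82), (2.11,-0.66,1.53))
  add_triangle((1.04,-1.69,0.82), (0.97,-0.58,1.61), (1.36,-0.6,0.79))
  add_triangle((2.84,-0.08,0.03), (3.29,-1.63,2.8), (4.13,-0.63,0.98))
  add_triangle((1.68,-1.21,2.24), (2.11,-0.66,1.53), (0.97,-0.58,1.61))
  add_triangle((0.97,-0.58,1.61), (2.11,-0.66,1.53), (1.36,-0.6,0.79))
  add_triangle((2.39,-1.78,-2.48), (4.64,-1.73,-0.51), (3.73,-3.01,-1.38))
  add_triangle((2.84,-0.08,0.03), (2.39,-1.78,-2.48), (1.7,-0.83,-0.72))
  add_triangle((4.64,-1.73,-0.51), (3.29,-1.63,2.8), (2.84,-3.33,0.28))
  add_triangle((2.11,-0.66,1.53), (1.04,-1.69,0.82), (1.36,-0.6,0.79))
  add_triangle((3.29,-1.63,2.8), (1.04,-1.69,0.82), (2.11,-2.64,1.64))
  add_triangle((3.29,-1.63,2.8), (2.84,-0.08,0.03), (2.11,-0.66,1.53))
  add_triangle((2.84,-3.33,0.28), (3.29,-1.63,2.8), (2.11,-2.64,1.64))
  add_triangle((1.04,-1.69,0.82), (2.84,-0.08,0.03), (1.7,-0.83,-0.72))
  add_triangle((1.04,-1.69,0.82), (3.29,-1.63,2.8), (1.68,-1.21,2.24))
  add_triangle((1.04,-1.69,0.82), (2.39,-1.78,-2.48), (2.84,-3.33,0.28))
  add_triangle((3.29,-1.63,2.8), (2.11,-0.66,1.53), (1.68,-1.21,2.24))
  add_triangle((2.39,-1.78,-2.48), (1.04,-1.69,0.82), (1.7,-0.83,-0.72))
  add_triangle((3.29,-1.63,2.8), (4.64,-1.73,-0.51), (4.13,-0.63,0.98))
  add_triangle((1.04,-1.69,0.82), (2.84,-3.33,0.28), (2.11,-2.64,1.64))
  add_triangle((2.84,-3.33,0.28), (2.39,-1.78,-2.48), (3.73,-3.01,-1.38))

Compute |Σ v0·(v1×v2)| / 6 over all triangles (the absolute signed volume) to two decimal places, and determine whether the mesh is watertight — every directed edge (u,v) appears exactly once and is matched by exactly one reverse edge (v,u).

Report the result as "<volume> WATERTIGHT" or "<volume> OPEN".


16.19 WATERTIGHT

Per-triangle v0·(v1×v2)/6:
  t1: +0.2974
  t2: +0.8447
  t3: +0.0886
  t4: +1.4433
  t5: +2.4452
  t6: -0.1943
  t7: -0.9552
  t8: -0.2846
  t9: -0.0090
  t10: +0.1189
  t11: -0.0747
  t12: +2.1098
  t13: -0.3292
  t14: +5.3681
  t15: +0.0982
  t16: +0.0434
  t17: +0.3110
  t18: +1.7044
  t19: -0.8796
  t20: +0.5354
  t21: +0.2577
  t22: +0.1162
  t23: -0.7106
  t24: +2.6718
  t25: +0.2626
  t26: +0.9070
Σ = +16.1864 → |volume| = 16.19

Directed edges: 78 total, each appears once with its reverse present → watertight.


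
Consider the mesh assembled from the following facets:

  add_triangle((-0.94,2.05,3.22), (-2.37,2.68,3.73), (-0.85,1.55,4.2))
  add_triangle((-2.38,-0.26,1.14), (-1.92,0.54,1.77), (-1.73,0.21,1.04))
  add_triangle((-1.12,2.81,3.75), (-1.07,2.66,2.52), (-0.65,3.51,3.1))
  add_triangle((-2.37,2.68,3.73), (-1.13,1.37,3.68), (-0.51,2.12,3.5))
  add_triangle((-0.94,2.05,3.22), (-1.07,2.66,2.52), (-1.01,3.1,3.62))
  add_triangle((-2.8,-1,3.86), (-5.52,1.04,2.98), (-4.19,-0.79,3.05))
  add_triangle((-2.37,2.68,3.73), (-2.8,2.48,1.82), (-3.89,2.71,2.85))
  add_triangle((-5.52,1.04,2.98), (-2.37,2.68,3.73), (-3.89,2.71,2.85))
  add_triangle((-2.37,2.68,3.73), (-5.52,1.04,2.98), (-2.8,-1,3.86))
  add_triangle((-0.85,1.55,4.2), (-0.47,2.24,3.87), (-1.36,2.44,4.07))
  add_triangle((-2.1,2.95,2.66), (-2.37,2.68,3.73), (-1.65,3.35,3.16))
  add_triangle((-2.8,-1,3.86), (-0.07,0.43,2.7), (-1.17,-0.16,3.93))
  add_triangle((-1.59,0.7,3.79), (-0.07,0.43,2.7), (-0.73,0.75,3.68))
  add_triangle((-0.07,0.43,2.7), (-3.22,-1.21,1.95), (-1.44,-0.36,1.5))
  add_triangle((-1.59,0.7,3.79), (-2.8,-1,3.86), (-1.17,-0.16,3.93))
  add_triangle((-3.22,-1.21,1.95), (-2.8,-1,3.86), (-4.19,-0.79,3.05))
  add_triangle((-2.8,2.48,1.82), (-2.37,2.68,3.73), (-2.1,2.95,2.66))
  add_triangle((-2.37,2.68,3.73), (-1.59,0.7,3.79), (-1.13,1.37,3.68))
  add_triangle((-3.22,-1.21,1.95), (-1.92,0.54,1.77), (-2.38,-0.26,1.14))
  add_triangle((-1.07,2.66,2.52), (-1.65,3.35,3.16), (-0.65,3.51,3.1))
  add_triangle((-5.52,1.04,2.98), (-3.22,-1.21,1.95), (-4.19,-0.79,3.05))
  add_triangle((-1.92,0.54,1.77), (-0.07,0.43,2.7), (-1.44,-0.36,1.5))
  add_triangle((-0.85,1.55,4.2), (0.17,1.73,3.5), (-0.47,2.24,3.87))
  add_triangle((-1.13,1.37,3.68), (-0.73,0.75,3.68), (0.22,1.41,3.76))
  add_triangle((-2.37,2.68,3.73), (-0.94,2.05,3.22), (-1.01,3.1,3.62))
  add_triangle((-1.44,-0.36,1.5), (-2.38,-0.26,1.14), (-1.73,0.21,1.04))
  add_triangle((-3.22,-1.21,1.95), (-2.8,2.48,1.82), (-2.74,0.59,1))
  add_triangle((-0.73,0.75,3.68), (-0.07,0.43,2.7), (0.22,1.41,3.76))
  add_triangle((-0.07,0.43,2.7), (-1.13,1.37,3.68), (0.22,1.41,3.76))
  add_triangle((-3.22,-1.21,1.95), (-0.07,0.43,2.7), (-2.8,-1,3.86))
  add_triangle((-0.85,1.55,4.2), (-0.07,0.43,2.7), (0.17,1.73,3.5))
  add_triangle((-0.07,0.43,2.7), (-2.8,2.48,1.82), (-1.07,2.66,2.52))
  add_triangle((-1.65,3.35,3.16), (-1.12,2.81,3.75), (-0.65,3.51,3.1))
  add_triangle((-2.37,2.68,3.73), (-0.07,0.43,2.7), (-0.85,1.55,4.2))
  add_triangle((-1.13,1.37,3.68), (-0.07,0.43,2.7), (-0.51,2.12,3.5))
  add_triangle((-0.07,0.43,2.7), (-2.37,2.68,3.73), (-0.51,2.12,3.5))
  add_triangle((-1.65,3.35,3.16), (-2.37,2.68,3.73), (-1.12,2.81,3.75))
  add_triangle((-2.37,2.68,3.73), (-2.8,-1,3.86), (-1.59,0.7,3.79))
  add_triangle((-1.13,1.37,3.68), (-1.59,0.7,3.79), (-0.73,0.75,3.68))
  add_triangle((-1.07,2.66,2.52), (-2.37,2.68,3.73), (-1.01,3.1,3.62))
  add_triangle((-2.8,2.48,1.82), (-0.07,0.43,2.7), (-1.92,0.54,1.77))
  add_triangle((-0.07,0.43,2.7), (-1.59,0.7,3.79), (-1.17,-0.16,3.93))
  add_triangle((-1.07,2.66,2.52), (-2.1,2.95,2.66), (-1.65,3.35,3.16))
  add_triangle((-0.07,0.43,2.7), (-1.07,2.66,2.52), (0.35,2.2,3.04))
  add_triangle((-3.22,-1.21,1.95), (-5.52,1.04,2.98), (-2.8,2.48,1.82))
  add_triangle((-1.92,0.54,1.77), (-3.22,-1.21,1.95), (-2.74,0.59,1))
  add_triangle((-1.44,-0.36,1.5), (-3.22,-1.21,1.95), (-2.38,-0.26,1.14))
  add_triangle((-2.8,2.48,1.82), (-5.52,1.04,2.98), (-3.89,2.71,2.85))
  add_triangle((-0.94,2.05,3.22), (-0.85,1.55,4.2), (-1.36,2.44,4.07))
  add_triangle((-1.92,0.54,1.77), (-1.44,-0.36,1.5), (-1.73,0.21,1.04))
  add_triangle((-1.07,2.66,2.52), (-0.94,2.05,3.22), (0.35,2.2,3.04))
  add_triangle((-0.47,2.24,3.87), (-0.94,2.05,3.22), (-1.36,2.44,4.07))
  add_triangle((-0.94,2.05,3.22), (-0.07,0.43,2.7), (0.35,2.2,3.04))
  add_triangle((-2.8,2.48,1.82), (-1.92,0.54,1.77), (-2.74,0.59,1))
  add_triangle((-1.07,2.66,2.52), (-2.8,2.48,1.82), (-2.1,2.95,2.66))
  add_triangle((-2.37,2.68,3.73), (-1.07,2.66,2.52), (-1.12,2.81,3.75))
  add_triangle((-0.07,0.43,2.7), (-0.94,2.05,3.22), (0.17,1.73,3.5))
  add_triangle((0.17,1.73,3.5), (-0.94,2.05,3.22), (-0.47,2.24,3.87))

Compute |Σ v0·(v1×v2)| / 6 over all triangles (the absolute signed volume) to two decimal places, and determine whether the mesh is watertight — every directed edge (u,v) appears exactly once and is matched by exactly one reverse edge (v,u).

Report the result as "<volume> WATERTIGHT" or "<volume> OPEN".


Per-triangle v0·(v1×v2)/6:
  t1: +0.7111
  t2: +0.0717
  t3: -0.3685
  t4: +1.0610
  t5: -0.1692
  t6: +2.3050
  t7: +0.8386
  t8: +2.9163
  t9: +8.2693
  t10: +0.5104
  t11: +0.5061
  t12: -0.1787
  t13: +0.0825
  t14: -0.1045
  t15: +1.1786
  t16: +0.8969
  t17: +0.7627
  t18: +0.8716
  t19: +0.4107
  t20: -0.0348
  t21: +1.0095
  t22: -0.6678
  t23: +0.4030
  t24: +0.5252
  t25: +0.5545
  t26: -0.1452
  t27: +1.3579
  t28: +0.2551
  t29: -0.4897
  t30: -0.4556
  t31: +0.4944
  t32: -1.8078
  t33: +0.6933
  t34: +0.2057
  t35: +0.5796
  t36: -1.2050
  t37: +0.8217
  t38: +2.3561
  t39: +0.3365
  t40: +0.5164
  t41: -1.5273
  t42: +0.5739
  t43: +0.0125
  t44: -1.2116
  t45: -0.8957
  t46: -0.9742
  t47: -0.2431
  t48: +0.7862
  t49: -0.1342
  t50: -0.1511
  t51: +0.7485
  t52: +0.0742
  t53: +0.9580
  t54: -0.8704
  t55: +0.1067
  t56: -0.6286
  t57: -0.6323
  t58: -0.0333
Σ = +21.8329 → |volume| = 21.83

Directed edges: 174 total, each appears once with its reverse present → watertight.

21.83 WATERTIGHT


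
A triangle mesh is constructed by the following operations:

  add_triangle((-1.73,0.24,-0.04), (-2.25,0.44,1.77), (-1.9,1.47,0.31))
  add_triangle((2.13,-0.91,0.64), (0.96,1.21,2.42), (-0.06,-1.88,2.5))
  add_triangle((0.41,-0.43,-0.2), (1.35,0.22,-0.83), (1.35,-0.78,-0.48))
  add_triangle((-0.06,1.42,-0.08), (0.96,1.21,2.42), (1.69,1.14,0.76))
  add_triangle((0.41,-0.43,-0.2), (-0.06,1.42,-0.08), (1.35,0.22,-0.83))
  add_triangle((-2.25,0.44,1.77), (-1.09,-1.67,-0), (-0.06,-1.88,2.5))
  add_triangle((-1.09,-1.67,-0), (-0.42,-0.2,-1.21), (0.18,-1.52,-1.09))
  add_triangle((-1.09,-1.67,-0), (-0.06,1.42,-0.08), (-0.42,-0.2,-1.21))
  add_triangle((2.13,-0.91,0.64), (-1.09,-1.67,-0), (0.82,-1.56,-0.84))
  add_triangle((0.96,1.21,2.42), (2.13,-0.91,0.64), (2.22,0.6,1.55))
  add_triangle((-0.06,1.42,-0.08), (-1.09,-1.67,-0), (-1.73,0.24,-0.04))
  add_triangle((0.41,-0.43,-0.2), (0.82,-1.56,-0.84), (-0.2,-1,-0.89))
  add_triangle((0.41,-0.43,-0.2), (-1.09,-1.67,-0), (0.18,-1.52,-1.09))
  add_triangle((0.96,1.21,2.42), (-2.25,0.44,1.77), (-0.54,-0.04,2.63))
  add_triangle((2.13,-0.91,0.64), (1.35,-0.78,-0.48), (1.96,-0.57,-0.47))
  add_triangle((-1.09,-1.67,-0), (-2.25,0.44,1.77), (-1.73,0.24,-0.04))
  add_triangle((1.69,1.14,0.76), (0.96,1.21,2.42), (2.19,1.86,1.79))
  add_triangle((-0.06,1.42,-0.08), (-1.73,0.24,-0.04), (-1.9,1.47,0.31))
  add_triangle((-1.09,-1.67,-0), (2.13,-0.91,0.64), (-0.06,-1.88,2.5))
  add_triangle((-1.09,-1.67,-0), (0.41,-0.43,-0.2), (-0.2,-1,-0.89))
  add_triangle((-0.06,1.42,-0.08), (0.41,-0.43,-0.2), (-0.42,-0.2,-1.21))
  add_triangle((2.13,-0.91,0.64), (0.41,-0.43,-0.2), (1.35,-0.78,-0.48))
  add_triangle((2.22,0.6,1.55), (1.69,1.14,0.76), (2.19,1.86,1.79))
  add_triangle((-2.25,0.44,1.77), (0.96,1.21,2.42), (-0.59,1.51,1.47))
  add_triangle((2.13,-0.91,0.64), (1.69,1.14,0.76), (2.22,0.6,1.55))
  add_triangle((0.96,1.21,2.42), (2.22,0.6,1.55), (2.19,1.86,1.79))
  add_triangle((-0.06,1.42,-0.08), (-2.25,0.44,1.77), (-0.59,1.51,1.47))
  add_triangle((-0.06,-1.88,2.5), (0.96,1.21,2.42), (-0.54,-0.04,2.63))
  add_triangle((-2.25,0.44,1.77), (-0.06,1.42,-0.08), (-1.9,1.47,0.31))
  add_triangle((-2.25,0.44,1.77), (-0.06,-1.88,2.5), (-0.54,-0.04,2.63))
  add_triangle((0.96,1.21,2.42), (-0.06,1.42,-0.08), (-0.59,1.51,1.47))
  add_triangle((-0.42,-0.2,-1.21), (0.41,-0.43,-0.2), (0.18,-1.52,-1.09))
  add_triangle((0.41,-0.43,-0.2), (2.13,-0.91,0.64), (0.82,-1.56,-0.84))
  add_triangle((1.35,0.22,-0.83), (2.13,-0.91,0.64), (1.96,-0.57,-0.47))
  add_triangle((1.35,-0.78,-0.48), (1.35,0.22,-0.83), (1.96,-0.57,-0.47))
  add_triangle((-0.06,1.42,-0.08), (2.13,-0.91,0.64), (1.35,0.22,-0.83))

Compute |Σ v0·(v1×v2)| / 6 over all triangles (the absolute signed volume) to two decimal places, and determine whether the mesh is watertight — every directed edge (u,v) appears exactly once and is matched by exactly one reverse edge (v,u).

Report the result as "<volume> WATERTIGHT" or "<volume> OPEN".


Per-triangle v0·(v1×v2)/6:
  t1: +0.6207
  t2: +2.8902
  t3: +0.0274
  t4: +0.8263
  t5: -0.0037
  t6: +2.3404
  t7: +0.4826
  t8: +0.3259
  t9: +0.9643
  t10: +0.6639
  t11: +0.0310
  t12: +0.0109
  t13: +0.1443
  t14: +1.3292
  t15: +0.1605
  t16: +0.9577
  t17: -0.0868
  t18: +0.1714
  t19: +1.6875
  t20: -0.1459
  t21: +0.1360
  t22: +0.0568
  t23: +0.2630
  t24: +1.1334
  t25: +0.4450
  t26: +0.7292
  t27: +0.5977
  t28: +1.4240
  t29: +0.5732
  t30: +1.4304
  t31: +0.6820
  t32: +0.0848
  t33: +0.0405
  t34: +0.1822
  t35: +0.0953
  t36: +0.5941
Σ = +21.8657 → |volume| = 21.87

Directed edges: 108 total; 6 unmatched, e.g. (1.69,1.14,0.76)→(-0.06,1.42,-0.08) → open.

21.87 OPEN
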